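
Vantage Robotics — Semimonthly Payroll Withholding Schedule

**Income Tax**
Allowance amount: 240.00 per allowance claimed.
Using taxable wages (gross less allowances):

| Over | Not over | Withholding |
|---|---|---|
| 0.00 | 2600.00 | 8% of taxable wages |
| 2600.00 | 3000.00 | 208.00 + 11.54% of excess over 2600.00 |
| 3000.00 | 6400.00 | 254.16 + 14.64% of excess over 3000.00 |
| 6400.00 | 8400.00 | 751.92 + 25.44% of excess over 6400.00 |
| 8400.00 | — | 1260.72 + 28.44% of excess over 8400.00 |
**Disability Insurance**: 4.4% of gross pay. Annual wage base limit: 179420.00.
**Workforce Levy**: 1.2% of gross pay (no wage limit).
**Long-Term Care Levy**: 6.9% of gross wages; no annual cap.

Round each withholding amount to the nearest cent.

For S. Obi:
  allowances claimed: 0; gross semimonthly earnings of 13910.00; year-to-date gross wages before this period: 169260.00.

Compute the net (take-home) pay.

Income Tax: taxable = 13910.00
  1260.72 + 28.44% × (13910.00 − 8400.00) = 1260.72 + 28.44% × 5510.00 = 2827.76
Disability Insurance: cap 179420.00 − YTD 169260.00 = 10160.00 subject; 4.4% × 10160.00 = 447.04
Workforce Levy: 1.2% × 13910.00 = 166.92
Long-Term Care Levy: 6.9% × 13910.00 = 959.79
Total withheld: 2827.76 + 447.04 + 166.92 + 959.79 = 4401.51
Net pay: 13910.00 − 4401.51 = 9508.49

9508.49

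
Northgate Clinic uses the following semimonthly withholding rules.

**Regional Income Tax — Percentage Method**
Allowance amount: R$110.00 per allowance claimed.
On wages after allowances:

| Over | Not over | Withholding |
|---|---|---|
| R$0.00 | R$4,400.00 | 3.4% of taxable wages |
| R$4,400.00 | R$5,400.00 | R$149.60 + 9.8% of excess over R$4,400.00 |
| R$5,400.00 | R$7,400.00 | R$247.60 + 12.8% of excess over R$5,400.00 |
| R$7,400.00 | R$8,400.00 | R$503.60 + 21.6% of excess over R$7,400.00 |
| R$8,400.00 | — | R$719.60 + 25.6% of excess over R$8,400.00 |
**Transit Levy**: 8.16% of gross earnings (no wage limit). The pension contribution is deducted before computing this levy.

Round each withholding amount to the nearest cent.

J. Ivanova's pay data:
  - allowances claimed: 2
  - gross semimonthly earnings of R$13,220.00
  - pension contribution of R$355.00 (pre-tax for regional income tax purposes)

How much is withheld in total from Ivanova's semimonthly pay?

Regional Income Tax: taxable = R$13,220.00 − R$355.00 − 2×R$110.00 = R$12,645.00
  R$719.60 + 25.6% × (R$12,645.00 − R$8,400.00) = R$719.60 + 25.6% × R$4,245.00 = R$1,806.32
Transit Levy: 8.16% × R$12,865.00 = R$1,049.78
Total: R$1,806.32 + R$1,049.78 = R$2,856.10

R$2,856.10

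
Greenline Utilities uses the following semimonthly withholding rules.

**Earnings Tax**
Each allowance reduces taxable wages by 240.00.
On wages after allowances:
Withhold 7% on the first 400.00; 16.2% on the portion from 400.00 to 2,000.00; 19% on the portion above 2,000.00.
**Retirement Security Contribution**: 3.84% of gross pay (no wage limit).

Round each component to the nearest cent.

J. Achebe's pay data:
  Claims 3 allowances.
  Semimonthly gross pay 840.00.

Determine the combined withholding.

40.66

Earnings Tax: taxable = 840.00 − 3×240.00 = 120.00
  7% × 120.00 = 8.40
Retirement Security Contribution: 3.84% × 840.00 = 32.26
Total: 8.40 + 32.26 = 40.66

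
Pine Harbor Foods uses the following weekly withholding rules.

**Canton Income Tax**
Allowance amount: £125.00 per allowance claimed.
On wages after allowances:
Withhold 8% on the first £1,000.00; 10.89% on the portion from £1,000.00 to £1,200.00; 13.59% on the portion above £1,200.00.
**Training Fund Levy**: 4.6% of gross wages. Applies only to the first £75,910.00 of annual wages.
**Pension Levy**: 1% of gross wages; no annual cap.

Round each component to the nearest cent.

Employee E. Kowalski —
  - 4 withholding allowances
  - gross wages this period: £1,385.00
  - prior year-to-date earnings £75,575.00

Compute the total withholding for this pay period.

£100.06

Canton Income Tax: taxable = £1,385.00 − 4×£125.00 = £885.00
  8% × £885.00 = £70.80
Training Fund Levy: cap £75,910.00 − YTD £75,575.00 = £335.00 subject; 4.6% × £335.00 = £15.41
Pension Levy: 1% × £1,385.00 = £13.85
Total: £70.80 + £15.41 + £13.85 = £100.06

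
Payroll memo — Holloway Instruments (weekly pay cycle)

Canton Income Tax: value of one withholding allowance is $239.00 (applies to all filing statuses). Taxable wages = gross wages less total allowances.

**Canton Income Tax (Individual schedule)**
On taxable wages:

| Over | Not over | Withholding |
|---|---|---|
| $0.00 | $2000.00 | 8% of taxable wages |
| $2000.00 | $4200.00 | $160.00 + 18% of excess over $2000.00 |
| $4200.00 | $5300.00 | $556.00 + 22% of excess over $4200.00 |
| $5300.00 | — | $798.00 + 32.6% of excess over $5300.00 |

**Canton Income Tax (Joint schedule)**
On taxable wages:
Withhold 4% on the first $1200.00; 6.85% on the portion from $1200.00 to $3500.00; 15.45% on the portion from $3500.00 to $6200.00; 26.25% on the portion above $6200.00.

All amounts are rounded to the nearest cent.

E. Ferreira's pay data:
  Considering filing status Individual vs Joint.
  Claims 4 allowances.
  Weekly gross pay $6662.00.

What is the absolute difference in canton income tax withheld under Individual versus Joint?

$383.98

Canton Income Tax (Individual): taxable = $6662.00 − 4×$239.00 = $5706.00
  $798.00 + 32.6% × ($5706.00 − $5300.00) = $798.00 + 32.6% × $406.00 = $930.36
Canton Income Tax (Joint): taxable = $6662.00 − 4×$239.00 = $5706.00
  $205.55 + 15.45% × ($5706.00 − $3500.00) = $205.55 + 15.45% × $2206.00 = $546.38
Difference: |$930.36 − $546.38| = $383.98 (higher under Individual)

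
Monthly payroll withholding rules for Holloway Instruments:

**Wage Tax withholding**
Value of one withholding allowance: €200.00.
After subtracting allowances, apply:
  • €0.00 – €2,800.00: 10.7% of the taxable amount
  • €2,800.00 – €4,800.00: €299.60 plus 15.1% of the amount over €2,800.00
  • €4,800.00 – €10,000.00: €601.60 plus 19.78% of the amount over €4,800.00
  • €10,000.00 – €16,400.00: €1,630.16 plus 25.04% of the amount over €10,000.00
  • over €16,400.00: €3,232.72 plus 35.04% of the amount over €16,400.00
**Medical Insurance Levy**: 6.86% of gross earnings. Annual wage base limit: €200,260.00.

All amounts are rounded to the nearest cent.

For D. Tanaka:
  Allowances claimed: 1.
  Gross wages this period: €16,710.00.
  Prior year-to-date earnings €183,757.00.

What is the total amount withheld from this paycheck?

Wage Tax: taxable = €16,710.00 − 1×€200.00 = €16,510.00
  €3,232.72 + 35.04% × (€16,510.00 − €16,400.00) = €3,232.72 + 35.04% × €110.00 = €3,271.26
Medical Insurance Levy: cap €200,260.00 − YTD €183,757.00 = €16,503.00 subject; 6.86% × €16,503.00 = €1,132.11
Total: €3,271.26 + €1,132.11 = €4,403.37

€4,403.37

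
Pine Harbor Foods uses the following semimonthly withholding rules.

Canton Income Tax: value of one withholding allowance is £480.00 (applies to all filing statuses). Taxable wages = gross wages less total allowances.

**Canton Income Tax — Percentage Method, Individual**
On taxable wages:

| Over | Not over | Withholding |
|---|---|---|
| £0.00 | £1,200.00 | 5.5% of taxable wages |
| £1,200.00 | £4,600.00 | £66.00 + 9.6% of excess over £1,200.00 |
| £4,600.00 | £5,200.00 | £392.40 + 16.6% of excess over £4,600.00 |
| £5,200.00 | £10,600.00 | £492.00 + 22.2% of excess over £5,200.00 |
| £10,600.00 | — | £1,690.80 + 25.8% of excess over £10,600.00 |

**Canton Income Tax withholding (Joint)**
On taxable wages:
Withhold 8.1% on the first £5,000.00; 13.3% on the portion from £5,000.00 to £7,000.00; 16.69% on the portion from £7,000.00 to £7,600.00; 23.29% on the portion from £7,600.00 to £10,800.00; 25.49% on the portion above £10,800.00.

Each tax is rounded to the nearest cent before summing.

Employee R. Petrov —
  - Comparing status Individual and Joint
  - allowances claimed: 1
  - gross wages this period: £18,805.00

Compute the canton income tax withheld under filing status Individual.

£3,683.85

Canton Income Tax (Individual): taxable = £18,805.00 − 1×£480.00 = £18,325.00
  £1,690.80 + 25.8% × (£18,325.00 − £10,600.00) = £1,690.80 + 25.8% × £7,725.00 = £3,683.85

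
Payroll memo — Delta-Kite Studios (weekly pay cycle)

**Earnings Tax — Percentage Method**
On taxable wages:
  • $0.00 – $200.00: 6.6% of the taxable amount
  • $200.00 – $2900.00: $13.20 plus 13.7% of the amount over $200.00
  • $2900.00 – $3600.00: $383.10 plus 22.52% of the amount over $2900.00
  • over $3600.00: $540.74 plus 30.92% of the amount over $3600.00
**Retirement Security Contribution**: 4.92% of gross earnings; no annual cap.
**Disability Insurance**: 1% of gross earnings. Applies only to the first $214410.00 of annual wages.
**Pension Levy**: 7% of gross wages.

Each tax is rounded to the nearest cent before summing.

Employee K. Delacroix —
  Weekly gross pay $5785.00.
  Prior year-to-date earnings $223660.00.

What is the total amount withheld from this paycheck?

$1905.91

Earnings Tax: taxable = $5785.00
  $540.74 + 30.92% × ($5785.00 − $3600.00) = $540.74 + 30.92% × $2185.00 = $1216.34
Retirement Security Contribution: 4.92% × $5785.00 = $284.62
Disability Insurance: YTD $223660.00 ≥ cap $214410.00 → $0.00
Pension Levy: 7% × $5785.00 = $404.95
Total: $1216.34 + $284.62 + $0.00 + $404.95 = $1905.91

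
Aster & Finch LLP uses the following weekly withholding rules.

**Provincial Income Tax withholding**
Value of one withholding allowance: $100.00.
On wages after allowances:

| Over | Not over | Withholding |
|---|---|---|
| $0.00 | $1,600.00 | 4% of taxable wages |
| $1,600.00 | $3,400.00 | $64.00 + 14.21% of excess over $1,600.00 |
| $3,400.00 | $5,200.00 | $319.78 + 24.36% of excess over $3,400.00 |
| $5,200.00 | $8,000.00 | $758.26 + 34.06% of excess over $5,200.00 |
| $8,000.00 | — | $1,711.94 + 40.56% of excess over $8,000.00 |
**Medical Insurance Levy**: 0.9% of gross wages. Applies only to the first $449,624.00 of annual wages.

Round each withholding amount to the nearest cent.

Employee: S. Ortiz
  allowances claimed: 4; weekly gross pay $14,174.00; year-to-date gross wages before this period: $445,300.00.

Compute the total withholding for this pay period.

$4,092.79

Provincial Income Tax: taxable = $14,174.00 − 4×$100.00 = $13,774.00
  $1,711.94 + 40.56% × ($13,774.00 − $8,000.00) = $1,711.94 + 40.56% × $5,774.00 = $4,053.87
Medical Insurance Levy: cap $449,624.00 − YTD $445,300.00 = $4,324.00 subject; 0.9% × $4,324.00 = $38.92
Total: $4,053.87 + $38.92 = $4,092.79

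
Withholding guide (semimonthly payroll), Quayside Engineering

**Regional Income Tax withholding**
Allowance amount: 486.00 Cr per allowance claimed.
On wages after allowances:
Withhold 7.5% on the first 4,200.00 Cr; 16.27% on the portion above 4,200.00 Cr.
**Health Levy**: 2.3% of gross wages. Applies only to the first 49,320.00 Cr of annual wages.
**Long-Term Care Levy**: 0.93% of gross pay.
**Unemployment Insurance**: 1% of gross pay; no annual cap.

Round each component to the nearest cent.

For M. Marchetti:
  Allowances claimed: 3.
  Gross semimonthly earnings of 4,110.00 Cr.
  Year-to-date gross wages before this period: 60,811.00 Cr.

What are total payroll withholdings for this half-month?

278.22 Cr

Regional Income Tax: taxable = 4,110.00 Cr − 3×486.00 Cr = 2,652.00 Cr
  7.5% × 2,652.00 Cr = 198.90 Cr
Health Levy: YTD 60,811.00 Cr ≥ cap 49,320.00 Cr → 0.00 Cr
Long-Term Care Levy: 0.93% × 4,110.00 Cr = 38.22 Cr
Unemployment Insurance: 1% × 4,110.00 Cr = 41.10 Cr
Total: 198.90 Cr + 0.00 Cr + 38.22 Cr + 41.10 Cr = 278.22 Cr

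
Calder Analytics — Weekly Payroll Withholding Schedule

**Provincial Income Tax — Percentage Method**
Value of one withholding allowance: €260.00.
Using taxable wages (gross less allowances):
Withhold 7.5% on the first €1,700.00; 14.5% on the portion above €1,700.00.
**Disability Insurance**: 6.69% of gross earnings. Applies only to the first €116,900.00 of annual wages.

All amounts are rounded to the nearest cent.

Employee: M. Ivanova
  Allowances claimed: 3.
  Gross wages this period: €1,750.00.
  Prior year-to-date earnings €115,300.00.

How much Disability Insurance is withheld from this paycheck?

Disability Insurance: cap €116,900.00 − YTD €115,300.00 = €1,600.00 subject; 6.69% × €1,600.00 = €107.04

€107.04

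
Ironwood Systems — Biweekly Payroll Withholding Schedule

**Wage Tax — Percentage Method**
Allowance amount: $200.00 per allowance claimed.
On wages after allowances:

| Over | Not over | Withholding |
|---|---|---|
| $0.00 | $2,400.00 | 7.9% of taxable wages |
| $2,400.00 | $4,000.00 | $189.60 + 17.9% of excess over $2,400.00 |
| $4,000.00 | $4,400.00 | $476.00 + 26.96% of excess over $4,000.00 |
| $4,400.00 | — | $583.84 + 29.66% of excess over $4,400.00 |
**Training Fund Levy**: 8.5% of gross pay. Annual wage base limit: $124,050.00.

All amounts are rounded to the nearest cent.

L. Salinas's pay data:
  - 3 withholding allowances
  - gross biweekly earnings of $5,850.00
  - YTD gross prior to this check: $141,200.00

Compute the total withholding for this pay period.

Wage Tax: taxable = $5,850.00 − 3×$200.00 = $5,250.00
  $583.84 + 29.66% × ($5,250.00 − $4,400.00) = $583.84 + 29.66% × $850.00 = $835.95
Training Fund Levy: YTD $141,200.00 ≥ cap $124,050.00 → $0.00
Total: $835.95 + $0.00 = $835.95

$835.95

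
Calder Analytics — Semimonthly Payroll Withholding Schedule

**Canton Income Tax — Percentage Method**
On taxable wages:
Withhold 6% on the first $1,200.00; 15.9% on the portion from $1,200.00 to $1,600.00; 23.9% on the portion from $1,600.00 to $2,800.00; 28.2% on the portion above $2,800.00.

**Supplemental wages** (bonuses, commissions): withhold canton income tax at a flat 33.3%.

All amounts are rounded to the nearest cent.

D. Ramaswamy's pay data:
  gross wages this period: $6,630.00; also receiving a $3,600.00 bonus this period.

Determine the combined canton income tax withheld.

Canton Income Tax: taxable = $6,630.00
  $422.40 + 28.2% × ($6,630.00 − $2,800.00) = $422.40 + 28.2% × $3,830.00 = $1,502.46
Supplemental (33.3% flat on bonus): 33.3% × $3,600.00 = $1,198.80
Total canton income tax: $1,502.46 + $1,198.80 = $2,701.26

$2,701.26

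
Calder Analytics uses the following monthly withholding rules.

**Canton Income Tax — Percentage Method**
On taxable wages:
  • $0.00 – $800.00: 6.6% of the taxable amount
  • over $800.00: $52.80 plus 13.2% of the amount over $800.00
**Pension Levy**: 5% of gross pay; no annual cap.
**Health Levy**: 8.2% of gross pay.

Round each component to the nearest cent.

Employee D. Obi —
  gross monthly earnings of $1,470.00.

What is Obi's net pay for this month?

$1,134.72

Canton Income Tax: taxable = $1,470.00
  $52.80 + 13.2% × ($1,470.00 − $800.00) = $52.80 + 13.2% × $670.00 = $141.24
Pension Levy: 5% × $1,470.00 = $73.50
Health Levy: 8.2% × $1,470.00 = $120.54
Total withheld: $141.24 + $73.50 + $120.54 = $335.28
Net pay: $1,470.00 − $335.28 = $1,134.72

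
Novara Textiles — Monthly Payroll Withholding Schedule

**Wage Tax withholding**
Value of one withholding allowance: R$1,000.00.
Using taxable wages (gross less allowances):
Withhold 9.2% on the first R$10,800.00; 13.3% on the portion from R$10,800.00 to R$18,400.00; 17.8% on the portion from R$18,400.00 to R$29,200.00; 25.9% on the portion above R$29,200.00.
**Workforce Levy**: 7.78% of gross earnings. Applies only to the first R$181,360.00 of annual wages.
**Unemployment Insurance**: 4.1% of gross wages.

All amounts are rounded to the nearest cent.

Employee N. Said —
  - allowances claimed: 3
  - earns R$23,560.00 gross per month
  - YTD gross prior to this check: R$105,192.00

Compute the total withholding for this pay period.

Wage Tax: taxable = R$23,560.00 − 3×R$1,000.00 = R$20,560.00
  R$2,004.40 + 17.8% × (R$20,560.00 − R$18,400.00) = R$2,004.40 + 17.8% × R$2,160.00 = R$2,388.88
Workforce Levy: 7.78% × R$23,560.00 = R$1,832.97
Unemployment Insurance: 4.1% × R$23,560.00 = R$965.96
Total: R$2,388.88 + R$1,832.97 + R$965.96 = R$5,187.81

R$5,187.81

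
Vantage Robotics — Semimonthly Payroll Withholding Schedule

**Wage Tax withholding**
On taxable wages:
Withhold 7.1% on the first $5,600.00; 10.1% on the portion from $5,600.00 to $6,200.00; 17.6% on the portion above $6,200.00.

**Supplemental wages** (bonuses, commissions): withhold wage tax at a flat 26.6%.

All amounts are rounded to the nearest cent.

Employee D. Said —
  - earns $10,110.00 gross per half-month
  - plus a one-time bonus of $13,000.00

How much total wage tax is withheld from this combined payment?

Wage Tax: taxable = $10,110.00
  $458.20 + 17.6% × ($10,110.00 − $6,200.00) = $458.20 + 17.6% × $3,910.00 = $1,146.36
Supplemental (26.6% flat on bonus): 26.6% × $13,000.00 = $3,458.00
Total wage tax: $1,146.36 + $3,458.00 = $4,604.36

$4,604.36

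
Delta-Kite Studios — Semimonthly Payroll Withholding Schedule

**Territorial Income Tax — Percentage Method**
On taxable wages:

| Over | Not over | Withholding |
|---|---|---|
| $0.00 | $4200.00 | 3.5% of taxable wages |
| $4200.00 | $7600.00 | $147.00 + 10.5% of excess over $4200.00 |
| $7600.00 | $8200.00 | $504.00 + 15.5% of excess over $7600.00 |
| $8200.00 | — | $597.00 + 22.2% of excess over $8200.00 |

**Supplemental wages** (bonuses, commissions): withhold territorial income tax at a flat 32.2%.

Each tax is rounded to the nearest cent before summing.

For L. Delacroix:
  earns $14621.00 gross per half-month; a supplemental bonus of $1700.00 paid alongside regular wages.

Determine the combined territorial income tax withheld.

$2569.86

Territorial Income Tax: taxable = $14621.00
  $597.00 + 22.2% × ($14621.00 − $8200.00) = $597.00 + 22.2% × $6421.00 = $2022.46
Supplemental (32.2% flat on bonus): 32.2% × $1700.00 = $547.40
Total territorial income tax: $2022.46 + $547.40 = $2569.86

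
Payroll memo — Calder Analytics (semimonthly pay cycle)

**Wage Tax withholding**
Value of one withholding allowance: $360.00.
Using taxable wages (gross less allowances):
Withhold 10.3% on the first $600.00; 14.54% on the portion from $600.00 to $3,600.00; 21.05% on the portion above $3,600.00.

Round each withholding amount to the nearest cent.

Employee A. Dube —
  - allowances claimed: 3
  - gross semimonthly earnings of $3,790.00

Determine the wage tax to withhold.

Wage Tax: taxable = $3,790.00 − 3×$360.00 = $2,710.00
  $61.80 + 14.54% × ($2,710.00 − $600.00) = $61.80 + 14.54% × $2,110.00 = $368.59

$368.59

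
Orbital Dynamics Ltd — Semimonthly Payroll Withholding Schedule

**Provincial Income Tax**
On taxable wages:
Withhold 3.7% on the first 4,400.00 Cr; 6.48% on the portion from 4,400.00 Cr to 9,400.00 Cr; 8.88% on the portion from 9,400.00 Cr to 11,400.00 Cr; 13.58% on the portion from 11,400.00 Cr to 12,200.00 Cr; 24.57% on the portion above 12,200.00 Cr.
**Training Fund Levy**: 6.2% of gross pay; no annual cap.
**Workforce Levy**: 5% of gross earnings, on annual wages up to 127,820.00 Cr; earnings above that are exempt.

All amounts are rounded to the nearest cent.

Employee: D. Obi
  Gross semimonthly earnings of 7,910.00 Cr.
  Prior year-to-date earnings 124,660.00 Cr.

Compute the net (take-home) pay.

6,871.33 Cr

Provincial Income Tax: taxable = 7,910.00 Cr
  162.80 Cr + 6.48% × (7,910.00 Cr − 4,400.00 Cr) = 162.80 Cr + 6.48% × 3,510.00 Cr = 390.25 Cr
Training Fund Levy: 6.2% × 7,910.00 Cr = 490.42 Cr
Workforce Levy: cap 127,820.00 Cr − YTD 124,660.00 Cr = 3,160.00 Cr subject; 5% × 3,160.00 Cr = 158.00 Cr
Total withheld: 390.25 Cr + 490.42 Cr + 158.00 Cr = 1,038.67 Cr
Net pay: 7,910.00 Cr − 1,038.67 Cr = 6,871.33 Cr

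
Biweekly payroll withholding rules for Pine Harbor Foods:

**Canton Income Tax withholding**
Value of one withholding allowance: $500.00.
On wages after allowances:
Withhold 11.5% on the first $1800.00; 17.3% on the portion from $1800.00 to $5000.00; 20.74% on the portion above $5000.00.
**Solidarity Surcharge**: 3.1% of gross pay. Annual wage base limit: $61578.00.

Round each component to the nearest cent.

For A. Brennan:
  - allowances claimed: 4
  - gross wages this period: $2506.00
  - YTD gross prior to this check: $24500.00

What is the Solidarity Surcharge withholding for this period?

Solidarity Surcharge: 3.1% × $2506.00 = $77.69

$77.69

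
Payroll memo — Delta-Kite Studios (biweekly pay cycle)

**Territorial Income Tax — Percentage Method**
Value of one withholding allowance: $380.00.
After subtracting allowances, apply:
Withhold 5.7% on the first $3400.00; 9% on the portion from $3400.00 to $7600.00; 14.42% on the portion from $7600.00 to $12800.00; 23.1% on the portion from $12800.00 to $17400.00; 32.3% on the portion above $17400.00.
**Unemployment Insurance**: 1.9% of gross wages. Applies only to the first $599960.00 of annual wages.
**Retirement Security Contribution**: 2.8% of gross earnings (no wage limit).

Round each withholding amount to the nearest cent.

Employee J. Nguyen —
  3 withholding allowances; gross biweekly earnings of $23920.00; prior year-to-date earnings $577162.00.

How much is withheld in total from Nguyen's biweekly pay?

$5224.90

Territorial Income Tax: taxable = $23920.00 − 3×$380.00 = $22780.00
  $2384.24 + 32.3% × ($22780.00 − $17400.00) = $2384.24 + 32.3% × $5380.00 = $4121.98
Unemployment Insurance: cap $599960.00 − YTD $577162.00 = $22798.00 subject; 1.9% × $22798.00 = $433.16
Retirement Security Contribution: 2.8% × $23920.00 = $669.76
Total: $4121.98 + $433.16 + $669.76 = $5224.90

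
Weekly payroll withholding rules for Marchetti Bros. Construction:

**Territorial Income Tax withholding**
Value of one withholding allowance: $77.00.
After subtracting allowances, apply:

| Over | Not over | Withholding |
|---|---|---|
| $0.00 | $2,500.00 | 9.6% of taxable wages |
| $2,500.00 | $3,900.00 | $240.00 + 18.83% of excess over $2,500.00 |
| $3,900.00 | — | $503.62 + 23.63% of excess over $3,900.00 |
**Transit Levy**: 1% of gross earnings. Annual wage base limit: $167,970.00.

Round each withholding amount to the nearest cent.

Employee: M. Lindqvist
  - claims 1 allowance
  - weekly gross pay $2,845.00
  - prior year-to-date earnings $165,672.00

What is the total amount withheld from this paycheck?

Territorial Income Tax: taxable = $2,845.00 − 1×$77.00 = $2,768.00
  $240.00 + 18.83% × ($2,768.00 − $2,500.00) = $240.00 + 18.83% × $268.00 = $290.46
Transit Levy: cap $167,970.00 − YTD $165,672.00 = $2,298.00 subject; 1% × $2,298.00 = $22.98
Total: $290.46 + $22.98 = $313.44

$313.44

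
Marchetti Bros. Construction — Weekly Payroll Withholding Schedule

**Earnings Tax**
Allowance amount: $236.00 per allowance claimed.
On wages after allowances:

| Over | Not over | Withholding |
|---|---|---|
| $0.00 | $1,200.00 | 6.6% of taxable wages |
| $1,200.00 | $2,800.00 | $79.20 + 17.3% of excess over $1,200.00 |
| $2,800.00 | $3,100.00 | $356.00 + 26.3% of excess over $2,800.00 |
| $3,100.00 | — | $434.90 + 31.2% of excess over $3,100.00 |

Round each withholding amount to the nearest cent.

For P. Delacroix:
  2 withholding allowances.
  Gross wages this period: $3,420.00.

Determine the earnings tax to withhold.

Earnings Tax: taxable = $3,420.00 − 2×$236.00 = $2,948.00
  $356.00 + 26.3% × ($2,948.00 − $2,800.00) = $356.00 + 26.3% × $148.00 = $394.92

$394.92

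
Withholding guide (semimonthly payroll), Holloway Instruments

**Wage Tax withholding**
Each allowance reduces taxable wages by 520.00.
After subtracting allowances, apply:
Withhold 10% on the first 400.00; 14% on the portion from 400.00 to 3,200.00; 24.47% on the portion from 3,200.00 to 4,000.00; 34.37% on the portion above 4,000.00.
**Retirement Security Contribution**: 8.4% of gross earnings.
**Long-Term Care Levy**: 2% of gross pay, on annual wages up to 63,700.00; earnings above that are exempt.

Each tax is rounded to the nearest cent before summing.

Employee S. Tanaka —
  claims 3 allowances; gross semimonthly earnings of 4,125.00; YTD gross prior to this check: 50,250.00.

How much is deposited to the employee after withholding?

3,352.90

Wage Tax: taxable = 4,125.00 − 3×520.00 = 2,565.00
  40.00 + 14% × (2,565.00 − 400.00) = 40.00 + 14% × 2,165.00 = 343.10
Retirement Security Contribution: 8.4% × 4,125.00 = 346.50
Long-Term Care Levy: 2% × 4,125.00 = 82.50
Total withheld: 343.10 + 346.50 + 82.50 = 772.10
Net pay: 4,125.00 − 772.10 = 3,352.90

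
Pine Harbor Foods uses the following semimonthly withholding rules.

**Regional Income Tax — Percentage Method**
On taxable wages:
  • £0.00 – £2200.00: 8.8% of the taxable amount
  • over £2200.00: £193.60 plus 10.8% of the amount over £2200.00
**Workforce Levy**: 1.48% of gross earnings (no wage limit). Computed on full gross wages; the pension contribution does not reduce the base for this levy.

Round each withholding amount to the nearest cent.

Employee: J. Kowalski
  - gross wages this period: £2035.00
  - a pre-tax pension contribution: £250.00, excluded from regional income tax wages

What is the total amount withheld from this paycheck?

Regional Income Tax: taxable = £2035.00 − £250.00 = £1785.00
  8.8% × £1785.00 = £157.08
Workforce Levy: 1.48% × £2035.00 = £30.12
Total: £157.08 + £30.12 = £187.20

£187.20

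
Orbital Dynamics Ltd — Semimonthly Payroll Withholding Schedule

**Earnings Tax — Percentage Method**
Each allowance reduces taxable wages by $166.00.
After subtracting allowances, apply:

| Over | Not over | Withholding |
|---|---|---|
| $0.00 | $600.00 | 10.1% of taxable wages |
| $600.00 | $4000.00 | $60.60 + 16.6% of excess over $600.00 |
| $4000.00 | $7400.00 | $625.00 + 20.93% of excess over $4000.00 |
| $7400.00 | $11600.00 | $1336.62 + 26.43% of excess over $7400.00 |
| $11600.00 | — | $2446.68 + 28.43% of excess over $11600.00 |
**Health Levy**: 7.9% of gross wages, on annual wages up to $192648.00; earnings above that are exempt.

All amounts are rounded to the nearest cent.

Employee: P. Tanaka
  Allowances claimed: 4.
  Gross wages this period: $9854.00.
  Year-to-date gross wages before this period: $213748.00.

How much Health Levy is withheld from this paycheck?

$0.00

Health Levy: YTD $213748.00 ≥ cap $192648.00 → $0.00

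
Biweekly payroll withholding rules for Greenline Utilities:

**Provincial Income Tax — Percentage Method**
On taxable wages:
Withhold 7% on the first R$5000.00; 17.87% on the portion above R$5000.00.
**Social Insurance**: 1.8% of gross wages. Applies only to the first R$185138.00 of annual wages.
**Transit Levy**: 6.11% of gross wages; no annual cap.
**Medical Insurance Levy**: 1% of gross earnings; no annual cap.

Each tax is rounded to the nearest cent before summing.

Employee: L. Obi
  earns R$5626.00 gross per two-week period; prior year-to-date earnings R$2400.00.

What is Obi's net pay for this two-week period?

R$4662.85

Provincial Income Tax: taxable = R$5626.00
  R$350.00 + 17.87% × (R$5626.00 − R$5000.00) = R$350.00 + 17.87% × R$626.00 = R$461.87
Social Insurance: 1.8% × R$5626.00 = R$101.27
Transit Levy: 6.11% × R$5626.00 = R$343.75
Medical Insurance Levy: 1% × R$5626.00 = R$56.26
Total withheld: R$461.87 + R$101.27 + R$343.75 + R$56.26 = R$963.15
Net pay: R$5626.00 − R$963.15 = R$4662.85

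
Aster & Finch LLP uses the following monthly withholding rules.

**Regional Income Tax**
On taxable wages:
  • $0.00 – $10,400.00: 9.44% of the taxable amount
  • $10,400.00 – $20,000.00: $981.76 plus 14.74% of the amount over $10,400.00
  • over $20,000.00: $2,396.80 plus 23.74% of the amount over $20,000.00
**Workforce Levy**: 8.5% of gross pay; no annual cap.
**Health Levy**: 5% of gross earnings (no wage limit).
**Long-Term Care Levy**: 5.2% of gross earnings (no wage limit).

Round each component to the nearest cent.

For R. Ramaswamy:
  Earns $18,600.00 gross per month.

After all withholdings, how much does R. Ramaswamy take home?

Regional Income Tax: taxable = $18,600.00
  $981.76 + 14.74% × ($18,600.00 − $10,400.00) = $981.76 + 14.74% × $8,200.00 = $2,190.44
Workforce Levy: 8.5% × $18,600.00 = $1,581.00
Health Levy: 5% × $18,600.00 = $930.00
Long-Term Care Levy: 5.2% × $18,600.00 = $967.20
Total withheld: $2,190.44 + $1,581.00 + $930.00 + $967.20 = $5,668.64
Net pay: $18,600.00 − $5,668.64 = $12,931.36

$12,931.36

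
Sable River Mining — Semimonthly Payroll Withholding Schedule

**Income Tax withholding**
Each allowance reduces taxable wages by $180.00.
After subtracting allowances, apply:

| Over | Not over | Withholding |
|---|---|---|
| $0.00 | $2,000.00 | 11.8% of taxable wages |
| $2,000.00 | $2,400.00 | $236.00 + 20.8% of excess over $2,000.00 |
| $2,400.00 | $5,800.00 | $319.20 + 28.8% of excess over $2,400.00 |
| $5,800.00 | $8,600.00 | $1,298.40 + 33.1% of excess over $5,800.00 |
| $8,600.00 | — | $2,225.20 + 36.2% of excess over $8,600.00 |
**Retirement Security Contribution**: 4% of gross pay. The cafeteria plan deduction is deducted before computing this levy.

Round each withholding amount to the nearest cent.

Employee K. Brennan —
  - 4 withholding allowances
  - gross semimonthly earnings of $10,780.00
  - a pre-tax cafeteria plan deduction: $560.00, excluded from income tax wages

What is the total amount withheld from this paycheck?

Income Tax: taxable = $10,780.00 − $560.00 − 4×$180.00 = $9,500.00
  $2,225.20 + 36.2% × ($9,500.00 − $8,600.00) = $2,225.20 + 36.2% × $900.00 = $2,551.00
Retirement Security Contribution: 4% × $10,220.00 = $408.80
Total: $2,551.00 + $408.80 = $2,959.80

$2,959.80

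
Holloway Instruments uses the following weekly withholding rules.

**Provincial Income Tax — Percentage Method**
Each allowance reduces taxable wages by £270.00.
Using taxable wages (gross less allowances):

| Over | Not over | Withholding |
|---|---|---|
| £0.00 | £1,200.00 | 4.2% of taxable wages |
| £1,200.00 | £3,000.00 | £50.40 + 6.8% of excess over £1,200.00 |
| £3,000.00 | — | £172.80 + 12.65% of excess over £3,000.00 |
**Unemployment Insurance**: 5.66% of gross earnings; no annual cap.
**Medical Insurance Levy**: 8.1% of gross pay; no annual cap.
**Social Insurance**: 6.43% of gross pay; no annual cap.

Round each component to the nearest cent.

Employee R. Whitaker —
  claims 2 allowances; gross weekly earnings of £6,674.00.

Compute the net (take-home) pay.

Provincial Income Tax: taxable = £6,674.00 − 2×£270.00 = £6,134.00
  £172.80 + 12.65% × (£6,134.00 − £3,000.00) = £172.80 + 12.65% × £3,134.00 = £569.25
Unemployment Insurance: 5.66% × £6,674.00 = £377.75
Medical Insurance Levy: 8.1% × £6,674.00 = £540.59
Social Insurance: 6.43% × £6,674.00 = £429.14
Total withheld: £569.25 + £377.75 + £540.59 + £429.14 = £1,916.73
Net pay: £6,674.00 − £1,916.73 = £4,757.27

£4,757.27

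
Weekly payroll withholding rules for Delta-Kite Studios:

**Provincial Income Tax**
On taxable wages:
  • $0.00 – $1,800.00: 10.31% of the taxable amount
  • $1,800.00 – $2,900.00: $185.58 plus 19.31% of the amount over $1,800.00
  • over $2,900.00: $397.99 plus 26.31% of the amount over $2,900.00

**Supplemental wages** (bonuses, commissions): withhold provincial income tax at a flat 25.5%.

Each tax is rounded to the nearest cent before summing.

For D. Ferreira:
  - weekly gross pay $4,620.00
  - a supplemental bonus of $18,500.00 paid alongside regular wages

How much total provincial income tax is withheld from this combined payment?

Provincial Income Tax: taxable = $4,620.00
  $397.99 + 26.31% × ($4,620.00 − $2,900.00) = $397.99 + 26.31% × $1,720.00 = $850.52
Supplemental (25.5% flat on bonus): 25.5% × $18,500.00 = $4,717.50
Total provincial income tax: $850.52 + $4,717.50 = $5,568.02

$5,568.02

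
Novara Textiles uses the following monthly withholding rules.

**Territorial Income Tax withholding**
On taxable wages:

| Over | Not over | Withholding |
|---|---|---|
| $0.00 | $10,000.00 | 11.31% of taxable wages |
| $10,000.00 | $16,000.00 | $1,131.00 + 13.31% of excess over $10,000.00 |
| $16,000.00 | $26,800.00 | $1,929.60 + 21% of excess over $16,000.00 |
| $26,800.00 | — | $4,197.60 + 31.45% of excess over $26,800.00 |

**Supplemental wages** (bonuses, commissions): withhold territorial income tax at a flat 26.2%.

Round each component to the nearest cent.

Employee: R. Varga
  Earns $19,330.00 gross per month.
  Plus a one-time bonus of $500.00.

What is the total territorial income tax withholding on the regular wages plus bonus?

$2,759.90

Territorial Income Tax: taxable = $19,330.00
  $1,929.60 + 21% × ($19,330.00 − $16,000.00) = $1,929.60 + 21% × $3,330.00 = $2,628.90
Supplemental (26.2% flat on bonus): 26.2% × $500.00 = $131.00
Total territorial income tax: $2,628.90 + $131.00 = $2,759.90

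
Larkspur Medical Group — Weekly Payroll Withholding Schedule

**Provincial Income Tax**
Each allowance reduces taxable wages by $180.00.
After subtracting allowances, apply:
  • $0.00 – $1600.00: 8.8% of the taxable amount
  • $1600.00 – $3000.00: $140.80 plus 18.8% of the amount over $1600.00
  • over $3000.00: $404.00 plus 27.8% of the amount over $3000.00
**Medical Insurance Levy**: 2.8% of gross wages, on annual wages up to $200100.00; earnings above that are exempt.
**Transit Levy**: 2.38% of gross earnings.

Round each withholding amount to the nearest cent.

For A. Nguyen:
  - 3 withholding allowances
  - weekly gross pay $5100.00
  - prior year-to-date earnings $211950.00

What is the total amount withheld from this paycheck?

Provincial Income Tax: taxable = $5100.00 − 3×$180.00 = $4560.00
  $404.00 + 27.8% × ($4560.00 − $3000.00) = $404.00 + 27.8% × $1560.00 = $837.68
Medical Insurance Levy: YTD $211950.00 ≥ cap $200100.00 → $0.00
Transit Levy: 2.38% × $5100.00 = $121.38
Total: $837.68 + $0.00 + $121.38 = $959.06

$959.06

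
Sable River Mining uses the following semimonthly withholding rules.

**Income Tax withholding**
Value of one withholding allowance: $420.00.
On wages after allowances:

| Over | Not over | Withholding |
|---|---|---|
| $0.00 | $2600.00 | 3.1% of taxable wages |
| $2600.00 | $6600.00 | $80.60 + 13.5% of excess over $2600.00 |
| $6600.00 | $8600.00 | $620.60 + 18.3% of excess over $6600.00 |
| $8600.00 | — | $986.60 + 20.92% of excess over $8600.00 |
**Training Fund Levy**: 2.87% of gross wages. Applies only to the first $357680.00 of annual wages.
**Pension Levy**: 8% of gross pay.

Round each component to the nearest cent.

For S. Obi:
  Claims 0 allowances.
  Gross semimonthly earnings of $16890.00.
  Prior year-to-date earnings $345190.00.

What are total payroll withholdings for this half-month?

Income Tax: taxable = $16890.00
  $986.60 + 20.92% × ($16890.00 − $8600.00) = $986.60 + 20.92% × $8290.00 = $2720.87
Training Fund Levy: cap $357680.00 − YTD $345190.00 = $12490.00 subject; 2.87% × $12490.00 = $358.46
Pension Levy: 8% × $16890.00 = $1351.20
Total: $2720.87 + $358.46 + $1351.20 = $4430.53

$4430.53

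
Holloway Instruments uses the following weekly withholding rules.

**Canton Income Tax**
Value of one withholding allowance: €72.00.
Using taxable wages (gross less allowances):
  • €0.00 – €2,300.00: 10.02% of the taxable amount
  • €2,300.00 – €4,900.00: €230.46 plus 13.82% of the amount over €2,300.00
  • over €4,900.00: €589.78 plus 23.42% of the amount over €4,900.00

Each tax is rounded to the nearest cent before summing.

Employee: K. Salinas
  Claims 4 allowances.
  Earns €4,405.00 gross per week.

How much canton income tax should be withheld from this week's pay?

€481.57

Canton Income Tax: taxable = €4,405.00 − 4×€72.00 = €4,117.00
  €230.46 + 13.82% × (€4,117.00 − €2,300.00) = €230.46 + 13.82% × €1,817.00 = €481.57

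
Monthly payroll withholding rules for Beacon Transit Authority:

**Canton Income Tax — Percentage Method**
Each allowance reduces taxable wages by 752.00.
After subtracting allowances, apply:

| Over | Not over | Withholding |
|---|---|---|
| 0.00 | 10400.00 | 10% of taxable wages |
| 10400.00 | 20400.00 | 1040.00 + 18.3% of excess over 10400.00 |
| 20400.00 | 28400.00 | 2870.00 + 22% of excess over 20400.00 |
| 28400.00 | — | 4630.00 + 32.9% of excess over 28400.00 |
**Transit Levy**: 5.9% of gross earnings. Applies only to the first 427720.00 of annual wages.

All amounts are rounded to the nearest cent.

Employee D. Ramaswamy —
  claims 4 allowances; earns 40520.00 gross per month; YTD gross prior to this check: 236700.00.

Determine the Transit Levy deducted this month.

2390.68

Transit Levy: 5.9% × 40520.00 = 2390.68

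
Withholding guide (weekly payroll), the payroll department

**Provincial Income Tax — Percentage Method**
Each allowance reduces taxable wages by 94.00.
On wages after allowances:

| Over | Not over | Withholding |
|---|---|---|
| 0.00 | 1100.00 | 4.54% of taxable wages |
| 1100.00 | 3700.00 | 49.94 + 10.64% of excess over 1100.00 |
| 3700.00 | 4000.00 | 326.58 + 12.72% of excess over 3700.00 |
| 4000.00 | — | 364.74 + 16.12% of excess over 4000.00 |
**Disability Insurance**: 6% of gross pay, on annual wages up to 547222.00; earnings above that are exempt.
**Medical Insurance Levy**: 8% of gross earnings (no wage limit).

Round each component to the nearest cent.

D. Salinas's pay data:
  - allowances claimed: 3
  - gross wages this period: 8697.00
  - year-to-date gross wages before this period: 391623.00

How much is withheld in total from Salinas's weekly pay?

Provincial Income Tax: taxable = 8697.00 − 3×94.00 = 8415.00
  364.74 + 16.12% × (8415.00 − 4000.00) = 364.74 + 16.12% × 4415.00 = 1076.44
Disability Insurance: 6% × 8697.00 = 521.82
Medical Insurance Levy: 8% × 8697.00 = 695.76
Total: 1076.44 + 521.82 + 695.76 = 2294.02

2294.02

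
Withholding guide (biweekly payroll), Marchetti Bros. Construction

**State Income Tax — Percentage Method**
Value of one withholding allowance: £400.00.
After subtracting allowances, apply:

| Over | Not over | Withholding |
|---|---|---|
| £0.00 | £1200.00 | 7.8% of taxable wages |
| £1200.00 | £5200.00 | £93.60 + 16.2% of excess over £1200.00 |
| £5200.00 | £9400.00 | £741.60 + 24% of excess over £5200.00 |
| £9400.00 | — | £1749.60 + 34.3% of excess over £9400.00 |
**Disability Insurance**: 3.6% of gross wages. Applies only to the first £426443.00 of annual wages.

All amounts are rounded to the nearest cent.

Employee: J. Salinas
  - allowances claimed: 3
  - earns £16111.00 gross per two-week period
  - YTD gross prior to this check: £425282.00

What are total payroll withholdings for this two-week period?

£3681.67

State Income Tax: taxable = £16111.00 − 3×£400.00 = £14911.00
  £1749.60 + 34.3% × (£14911.00 − £9400.00) = £1749.60 + 34.3% × £5511.00 = £3639.87
Disability Insurance: cap £426443.00 − YTD £425282.00 = £1161.00 subject; 3.6% × £1161.00 = £41.80
Total: £3639.87 + £41.80 = £3681.67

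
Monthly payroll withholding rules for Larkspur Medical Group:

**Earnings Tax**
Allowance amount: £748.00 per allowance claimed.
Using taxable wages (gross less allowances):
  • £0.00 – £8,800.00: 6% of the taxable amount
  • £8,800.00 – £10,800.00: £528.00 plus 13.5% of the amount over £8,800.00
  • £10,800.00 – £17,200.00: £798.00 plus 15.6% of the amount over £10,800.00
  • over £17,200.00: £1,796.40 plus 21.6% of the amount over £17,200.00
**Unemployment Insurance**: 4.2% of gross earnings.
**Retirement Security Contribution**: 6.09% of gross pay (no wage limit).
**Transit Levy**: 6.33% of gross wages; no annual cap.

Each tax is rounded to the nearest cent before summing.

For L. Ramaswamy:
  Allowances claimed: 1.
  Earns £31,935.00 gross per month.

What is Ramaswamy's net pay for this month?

£21,809.81

Earnings Tax: taxable = £31,935.00 − 1×£748.00 = £31,187.00
  £1,796.40 + 21.6% × (£31,187.00 − £17,200.00) = £1,796.40 + 21.6% × £13,987.00 = £4,817.59
Unemployment Insurance: 4.2% × £31,935.00 = £1,341.27
Retirement Security Contribution: 6.09% × £31,935.00 = £1,944.84
Transit Levy: 6.33% × £31,935.00 = £2,021.49
Total withheld: £4,817.59 + £1,341.27 + £1,944.84 + £2,021.49 = £10,125.19
Net pay: £31,935.00 − £10,125.19 = £21,809.81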